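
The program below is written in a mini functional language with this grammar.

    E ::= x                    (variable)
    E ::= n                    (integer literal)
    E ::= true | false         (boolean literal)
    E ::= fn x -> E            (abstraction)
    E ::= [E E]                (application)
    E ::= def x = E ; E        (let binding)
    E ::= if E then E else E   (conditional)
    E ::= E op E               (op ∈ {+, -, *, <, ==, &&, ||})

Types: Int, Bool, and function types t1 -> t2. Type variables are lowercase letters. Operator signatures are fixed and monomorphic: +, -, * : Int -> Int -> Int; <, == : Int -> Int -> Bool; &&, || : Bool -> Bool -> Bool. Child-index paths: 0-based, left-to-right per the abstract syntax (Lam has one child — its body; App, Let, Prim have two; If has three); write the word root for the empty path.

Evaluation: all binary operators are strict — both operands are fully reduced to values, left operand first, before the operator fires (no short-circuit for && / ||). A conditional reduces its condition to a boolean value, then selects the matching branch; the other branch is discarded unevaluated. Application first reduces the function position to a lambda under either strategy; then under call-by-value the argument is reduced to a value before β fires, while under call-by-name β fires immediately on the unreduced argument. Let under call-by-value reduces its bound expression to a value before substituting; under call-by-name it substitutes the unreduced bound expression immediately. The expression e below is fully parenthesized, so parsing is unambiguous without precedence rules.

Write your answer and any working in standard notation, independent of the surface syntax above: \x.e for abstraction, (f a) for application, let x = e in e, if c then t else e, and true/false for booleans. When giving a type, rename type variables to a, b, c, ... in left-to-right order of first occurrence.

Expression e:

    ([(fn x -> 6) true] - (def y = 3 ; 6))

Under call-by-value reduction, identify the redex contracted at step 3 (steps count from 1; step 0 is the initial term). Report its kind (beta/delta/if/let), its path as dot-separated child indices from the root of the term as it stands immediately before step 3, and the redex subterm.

Derivation:
step 0: (((\x.6) true) - (let y = 3 in 6))
step 1: [beta@0] (6 - (let y = 3 in 6))
step 2: [let@1] (6 - 6)
step 3: [delta@root] 0

Answer: delta at root : (6 - 6)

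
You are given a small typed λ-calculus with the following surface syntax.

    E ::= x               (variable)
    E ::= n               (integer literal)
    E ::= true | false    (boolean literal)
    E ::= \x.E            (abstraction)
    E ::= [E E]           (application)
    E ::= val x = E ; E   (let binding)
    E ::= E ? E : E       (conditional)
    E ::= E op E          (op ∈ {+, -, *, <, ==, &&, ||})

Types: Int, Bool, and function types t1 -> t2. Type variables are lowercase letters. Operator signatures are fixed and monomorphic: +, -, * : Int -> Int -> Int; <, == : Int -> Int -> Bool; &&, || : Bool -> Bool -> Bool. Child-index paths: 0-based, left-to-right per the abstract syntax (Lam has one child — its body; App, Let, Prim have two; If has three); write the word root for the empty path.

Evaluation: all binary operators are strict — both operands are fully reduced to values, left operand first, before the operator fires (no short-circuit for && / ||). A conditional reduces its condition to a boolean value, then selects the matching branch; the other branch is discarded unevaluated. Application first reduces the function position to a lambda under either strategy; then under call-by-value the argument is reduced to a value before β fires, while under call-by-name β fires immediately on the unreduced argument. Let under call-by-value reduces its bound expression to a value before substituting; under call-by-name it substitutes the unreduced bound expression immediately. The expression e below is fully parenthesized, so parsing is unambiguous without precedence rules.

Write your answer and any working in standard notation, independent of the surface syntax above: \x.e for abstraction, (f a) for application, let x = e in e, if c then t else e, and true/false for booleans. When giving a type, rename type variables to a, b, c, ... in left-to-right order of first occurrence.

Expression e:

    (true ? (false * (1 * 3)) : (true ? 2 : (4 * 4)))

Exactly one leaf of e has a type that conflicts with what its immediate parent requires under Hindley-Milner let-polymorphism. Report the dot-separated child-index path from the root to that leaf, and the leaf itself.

Answer: 1.0 : false

Derivation:
  unify Bool ~ Bool
  unify Bool ~ Int
  FAIL: mismatch Bool ~ Int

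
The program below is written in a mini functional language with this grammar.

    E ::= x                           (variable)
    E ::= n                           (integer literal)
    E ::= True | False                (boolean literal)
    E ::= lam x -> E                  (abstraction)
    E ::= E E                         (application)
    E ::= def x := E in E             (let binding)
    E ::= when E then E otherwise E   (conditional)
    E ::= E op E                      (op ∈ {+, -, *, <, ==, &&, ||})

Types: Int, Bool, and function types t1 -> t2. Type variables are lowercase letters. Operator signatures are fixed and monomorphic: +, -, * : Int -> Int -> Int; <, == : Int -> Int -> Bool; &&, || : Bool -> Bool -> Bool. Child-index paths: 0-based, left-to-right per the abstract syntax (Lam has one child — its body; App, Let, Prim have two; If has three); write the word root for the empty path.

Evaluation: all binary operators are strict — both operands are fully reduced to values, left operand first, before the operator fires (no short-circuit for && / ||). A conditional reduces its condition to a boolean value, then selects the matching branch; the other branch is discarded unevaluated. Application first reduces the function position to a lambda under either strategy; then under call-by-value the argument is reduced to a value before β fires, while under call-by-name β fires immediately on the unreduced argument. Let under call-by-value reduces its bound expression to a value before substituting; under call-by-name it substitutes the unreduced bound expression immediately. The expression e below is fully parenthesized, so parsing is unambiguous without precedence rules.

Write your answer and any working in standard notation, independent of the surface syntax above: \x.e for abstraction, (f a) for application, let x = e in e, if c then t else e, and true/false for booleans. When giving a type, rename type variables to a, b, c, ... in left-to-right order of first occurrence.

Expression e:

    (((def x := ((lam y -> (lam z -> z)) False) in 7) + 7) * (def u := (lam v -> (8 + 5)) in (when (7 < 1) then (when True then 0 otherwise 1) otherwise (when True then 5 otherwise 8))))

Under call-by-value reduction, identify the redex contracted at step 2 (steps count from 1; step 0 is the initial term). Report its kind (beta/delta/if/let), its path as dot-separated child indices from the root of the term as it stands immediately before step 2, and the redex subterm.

Trace:
step 0: (((let x = ((\y.(\z.z)) false) in 7) + 7) * (let u = (\v.(8 + 5)) in (if (7 < 1) then (if true then 0 else 1) else (if true then 5 else 8))))
step 1: [beta@0.0.0] (((let x = (\z.z) in 7) + 7) * (let u = (\v.(8 + 5)) in (if (7 < 1) then (if true then 0 else 1) else (if true then 5 else 8))))
step 2: [let@0.0] ((7 + 7) * (let u = (\v.(8 + 5)) in (if (7 < 1) then (if true then 0 else 1) else (if true then 5 else 8))))

Answer: let at 0.0 : (let x = (\z.z) in 7)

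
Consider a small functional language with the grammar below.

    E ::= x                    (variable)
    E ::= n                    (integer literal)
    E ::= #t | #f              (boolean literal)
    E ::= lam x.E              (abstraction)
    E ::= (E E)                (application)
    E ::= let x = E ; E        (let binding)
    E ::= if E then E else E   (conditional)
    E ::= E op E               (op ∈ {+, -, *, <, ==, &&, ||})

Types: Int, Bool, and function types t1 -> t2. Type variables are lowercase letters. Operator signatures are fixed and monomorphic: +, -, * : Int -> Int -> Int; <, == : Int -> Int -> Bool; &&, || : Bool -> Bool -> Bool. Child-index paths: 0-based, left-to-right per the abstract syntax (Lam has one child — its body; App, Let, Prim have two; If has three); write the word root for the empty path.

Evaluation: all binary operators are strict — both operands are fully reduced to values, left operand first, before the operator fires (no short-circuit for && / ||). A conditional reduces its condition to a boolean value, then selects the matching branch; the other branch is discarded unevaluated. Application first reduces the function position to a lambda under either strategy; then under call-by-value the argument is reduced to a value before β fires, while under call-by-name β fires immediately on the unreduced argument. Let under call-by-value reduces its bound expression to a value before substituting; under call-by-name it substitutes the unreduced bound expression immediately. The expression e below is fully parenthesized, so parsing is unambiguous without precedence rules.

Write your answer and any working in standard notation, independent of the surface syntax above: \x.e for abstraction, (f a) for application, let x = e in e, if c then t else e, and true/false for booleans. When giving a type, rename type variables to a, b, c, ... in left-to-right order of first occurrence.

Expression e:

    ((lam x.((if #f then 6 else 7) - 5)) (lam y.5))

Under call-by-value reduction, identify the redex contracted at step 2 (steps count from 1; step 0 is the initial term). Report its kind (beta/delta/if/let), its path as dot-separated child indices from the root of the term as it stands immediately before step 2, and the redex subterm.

Working:
step 0: ((\x.((if false then 6 else 7) - 5)) (\y.5))
step 1: [beta@root] ((if false then 6 else 7) - 5)
step 2: [if@0] (7 - 5)

Answer: if at 0 : (if false then 6 else 7)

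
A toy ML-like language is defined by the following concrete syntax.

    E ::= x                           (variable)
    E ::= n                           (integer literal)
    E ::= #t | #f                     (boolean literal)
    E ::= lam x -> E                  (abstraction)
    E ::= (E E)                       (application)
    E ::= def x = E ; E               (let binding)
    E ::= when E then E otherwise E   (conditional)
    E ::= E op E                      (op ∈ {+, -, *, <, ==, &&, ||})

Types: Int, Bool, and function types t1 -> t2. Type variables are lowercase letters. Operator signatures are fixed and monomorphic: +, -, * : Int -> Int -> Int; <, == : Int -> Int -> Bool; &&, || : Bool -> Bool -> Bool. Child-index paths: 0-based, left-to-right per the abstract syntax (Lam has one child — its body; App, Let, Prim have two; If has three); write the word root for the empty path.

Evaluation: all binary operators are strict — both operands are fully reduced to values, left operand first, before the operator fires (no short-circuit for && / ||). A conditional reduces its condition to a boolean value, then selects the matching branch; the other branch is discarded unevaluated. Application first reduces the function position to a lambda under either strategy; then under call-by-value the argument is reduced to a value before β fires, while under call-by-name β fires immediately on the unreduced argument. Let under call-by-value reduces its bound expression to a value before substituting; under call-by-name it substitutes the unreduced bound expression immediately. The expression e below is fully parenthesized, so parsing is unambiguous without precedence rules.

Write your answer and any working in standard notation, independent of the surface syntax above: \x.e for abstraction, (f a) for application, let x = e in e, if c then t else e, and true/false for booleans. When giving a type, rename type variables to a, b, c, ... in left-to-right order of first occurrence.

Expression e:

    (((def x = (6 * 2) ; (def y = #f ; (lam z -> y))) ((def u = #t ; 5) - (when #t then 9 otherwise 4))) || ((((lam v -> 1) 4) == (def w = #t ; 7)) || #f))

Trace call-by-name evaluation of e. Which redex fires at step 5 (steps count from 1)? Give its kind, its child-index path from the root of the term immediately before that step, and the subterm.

Answer: let at 1.0.1 : (let w = true in 7)

Derivation:
step 0: (((let x = (6 * 2) in (let y = false in (\z.y))) ((let u = true in 5) - (if true then 9 else 4))) || ((((\v.1) 4) == (let w = true in 7)) || false))
step 1: [let@0.0] (((let y = false in (\z.y)) ((let u = true in 5) - (if true then 9 else 4))) || ((((\v.1) 4) == (let w = true in 7)) || false))
step 2: [let@0.0] (((\z.false) ((let u = true in 5) - (if true then 9 else 4))) || ((((\v.1) 4) == (let w = true in 7)) || false))
step 3: [beta@0] (false || ((((\v.1) 4) == (let w = true in 7)) || false))
step 4: [beta@1.0.0] (false || ((1 == (let w = true in 7)) || false))
step 5: [let@1.0.1] (false || ((1 == 7) || false))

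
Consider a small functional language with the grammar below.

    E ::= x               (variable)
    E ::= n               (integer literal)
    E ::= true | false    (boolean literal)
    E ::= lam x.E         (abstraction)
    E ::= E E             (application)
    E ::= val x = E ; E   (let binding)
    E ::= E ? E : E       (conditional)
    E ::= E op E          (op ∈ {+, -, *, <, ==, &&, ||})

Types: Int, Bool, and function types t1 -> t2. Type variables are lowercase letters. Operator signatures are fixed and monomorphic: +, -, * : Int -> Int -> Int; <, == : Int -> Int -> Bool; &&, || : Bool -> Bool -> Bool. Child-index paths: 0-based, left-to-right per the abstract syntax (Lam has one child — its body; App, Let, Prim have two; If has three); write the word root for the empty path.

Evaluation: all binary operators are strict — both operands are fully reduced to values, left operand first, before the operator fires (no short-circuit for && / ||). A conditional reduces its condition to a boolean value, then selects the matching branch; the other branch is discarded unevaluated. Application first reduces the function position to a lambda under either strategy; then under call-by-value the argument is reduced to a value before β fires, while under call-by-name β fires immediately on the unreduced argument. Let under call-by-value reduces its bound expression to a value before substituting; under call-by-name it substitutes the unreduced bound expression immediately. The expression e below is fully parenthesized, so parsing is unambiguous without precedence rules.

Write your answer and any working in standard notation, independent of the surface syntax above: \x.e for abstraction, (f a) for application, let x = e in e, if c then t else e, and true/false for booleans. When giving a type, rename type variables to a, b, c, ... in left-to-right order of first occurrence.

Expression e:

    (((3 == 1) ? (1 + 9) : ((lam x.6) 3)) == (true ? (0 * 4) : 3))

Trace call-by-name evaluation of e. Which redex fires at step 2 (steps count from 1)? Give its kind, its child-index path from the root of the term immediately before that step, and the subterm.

Trace:
step 0: ((if (3 == 1) then (1 + 9) else ((\x.6) 3)) == (if true then (0 * 4) else 3))
step 1: [delta@0.0] ((if false then (1 + 9) else ((\x.6) 3)) == (if true then (0 * 4) else 3))
step 2: [if@0] (((\x.6) 3) == (if true then (0 * 4) else 3))

Answer: if at 0 : (if false then (1 + 9) else ((\x.6) 3))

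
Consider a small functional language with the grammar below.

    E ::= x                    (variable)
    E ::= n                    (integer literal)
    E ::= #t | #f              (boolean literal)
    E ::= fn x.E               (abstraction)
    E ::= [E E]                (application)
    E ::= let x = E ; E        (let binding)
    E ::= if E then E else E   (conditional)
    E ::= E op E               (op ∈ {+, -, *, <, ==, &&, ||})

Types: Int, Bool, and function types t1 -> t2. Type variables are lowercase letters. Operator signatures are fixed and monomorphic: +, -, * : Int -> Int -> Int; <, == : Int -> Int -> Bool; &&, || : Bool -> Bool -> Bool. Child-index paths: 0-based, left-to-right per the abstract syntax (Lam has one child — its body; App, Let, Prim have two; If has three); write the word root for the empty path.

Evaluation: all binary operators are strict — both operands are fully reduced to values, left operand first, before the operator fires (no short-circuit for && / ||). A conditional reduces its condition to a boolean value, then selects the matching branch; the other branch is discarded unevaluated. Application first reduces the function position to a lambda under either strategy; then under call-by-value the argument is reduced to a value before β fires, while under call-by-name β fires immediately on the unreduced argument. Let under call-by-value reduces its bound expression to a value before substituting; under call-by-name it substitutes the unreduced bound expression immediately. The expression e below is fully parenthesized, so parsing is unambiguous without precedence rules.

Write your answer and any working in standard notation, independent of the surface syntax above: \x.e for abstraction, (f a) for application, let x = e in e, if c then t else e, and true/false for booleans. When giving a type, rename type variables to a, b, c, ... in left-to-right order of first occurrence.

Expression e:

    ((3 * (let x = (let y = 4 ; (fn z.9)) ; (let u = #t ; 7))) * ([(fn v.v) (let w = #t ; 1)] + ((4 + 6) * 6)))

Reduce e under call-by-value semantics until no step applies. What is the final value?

Answer: 1281

Derivation:
step 0: ((3 * (let x = (let y = 4 in (\z.9)) in (let u = true in 7))) * (((\v.v) (let w = true in 1)) + ((4 + 6) * 6)))
step 1: [let@0.1.0] ((3 * (let x = (\z.9) in (let u = true in 7))) * (((\v.v) (let w = true in 1)) + ((4 + 6) * 6)))
step 2: [let@0.1] ((3 * (let u = true in 7)) * (((\v.v) (let w = true in 1)) + ((4 + 6) * 6)))
step 3: [let@0.1] ((3 * 7) * (((\v.v) (let w = true in 1)) + ((4 + 6) * 6)))
step 4: [delta@0] (21 * (((\v.v) (let w = true in 1)) + ((4 + 6) * 6)))
step 5: [let@1.0.1] (21 * (((\v.v) 1) + ((4 + 6) * 6)))
step 6: [beta@1.0] (21 * (1 + ((4 + 6) * 6)))
step 7: [delta@1.1.0] (21 * (1 + (10 * 6)))
step 8: [delta@1.1] (21 * (1 + 60))
step 9: [delta@1] (21 * 61)
step 10: [delta@root] 1281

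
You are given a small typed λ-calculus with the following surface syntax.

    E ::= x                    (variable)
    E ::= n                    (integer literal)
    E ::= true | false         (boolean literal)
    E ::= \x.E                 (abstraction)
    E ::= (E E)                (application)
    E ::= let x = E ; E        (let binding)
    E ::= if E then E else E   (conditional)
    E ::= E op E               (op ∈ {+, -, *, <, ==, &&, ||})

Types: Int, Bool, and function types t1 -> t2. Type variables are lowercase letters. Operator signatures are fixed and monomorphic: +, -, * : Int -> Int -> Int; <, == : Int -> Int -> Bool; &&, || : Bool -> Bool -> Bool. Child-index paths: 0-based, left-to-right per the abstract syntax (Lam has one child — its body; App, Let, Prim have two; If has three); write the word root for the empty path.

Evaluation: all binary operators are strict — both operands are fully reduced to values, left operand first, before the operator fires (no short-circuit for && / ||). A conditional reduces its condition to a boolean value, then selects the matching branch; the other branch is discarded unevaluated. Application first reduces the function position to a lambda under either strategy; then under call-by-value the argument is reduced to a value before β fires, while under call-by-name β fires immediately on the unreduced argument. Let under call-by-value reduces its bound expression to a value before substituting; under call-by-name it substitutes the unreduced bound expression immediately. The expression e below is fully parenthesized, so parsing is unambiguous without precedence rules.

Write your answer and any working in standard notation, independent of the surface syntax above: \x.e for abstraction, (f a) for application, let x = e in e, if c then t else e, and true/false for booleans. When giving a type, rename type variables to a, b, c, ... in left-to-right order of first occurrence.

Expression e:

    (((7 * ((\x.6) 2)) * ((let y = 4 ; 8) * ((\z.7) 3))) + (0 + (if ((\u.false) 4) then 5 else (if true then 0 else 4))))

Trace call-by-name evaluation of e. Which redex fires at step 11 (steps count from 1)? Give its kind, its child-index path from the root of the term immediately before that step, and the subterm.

Answer: delta at root : (2352 + 0)

Derivation:
step 0: (((7 * ((\x.6) 2)) * ((let y = 4 in 8) * ((\z.7) 3))) + (0 + (if ((\u.false) 4) then 5 else (if true then 0 else 4))))
step 1: [beta@0.0.1] (((7 * 6) * ((let y = 4 in 8) * ((\z.7) 3))) + (0 + (if ((\u.false) 4) then 5 else (if true then 0 else 4))))
step 2: [delta@0.0] ((42 * ((let y = 4 in 8) * ((\z.7) 3))) + (0 + (if ((\u.false) 4) then 5 else (if true then 0 else 4))))
step 3: [let@0.1.0] ((42 * (8 * ((\z.7) 3))) + (0 + (if ((\u.false) 4) then 5 else (if true then 0 else 4))))
step 4: [beta@0.1.1] ((42 * (8 * 7)) + (0 + (if ((\u.false) 4) then 5 else (if true then 0 else 4))))
step 5: [delta@0.1] ((42 * 56) + (0 + (if ((\u.false) 4) then 5 else (if true then 0 else 4))))
step 6: [delta@0] (2352 + (0 + (if ((\u.false) 4) then 5 else (if true then 0 else 4))))
step 7: [beta@1.1.0] (2352 + (0 + (if false then 5 else (if true then 0 else 4))))
step 8: [if@1.1] (2352 + (0 + (if true then 0 else 4)))
step 9: [if@1.1] (2352 + (0 + 0))
step 10: [delta@1] (2352 + 0)
step 11: [delta@root] 2352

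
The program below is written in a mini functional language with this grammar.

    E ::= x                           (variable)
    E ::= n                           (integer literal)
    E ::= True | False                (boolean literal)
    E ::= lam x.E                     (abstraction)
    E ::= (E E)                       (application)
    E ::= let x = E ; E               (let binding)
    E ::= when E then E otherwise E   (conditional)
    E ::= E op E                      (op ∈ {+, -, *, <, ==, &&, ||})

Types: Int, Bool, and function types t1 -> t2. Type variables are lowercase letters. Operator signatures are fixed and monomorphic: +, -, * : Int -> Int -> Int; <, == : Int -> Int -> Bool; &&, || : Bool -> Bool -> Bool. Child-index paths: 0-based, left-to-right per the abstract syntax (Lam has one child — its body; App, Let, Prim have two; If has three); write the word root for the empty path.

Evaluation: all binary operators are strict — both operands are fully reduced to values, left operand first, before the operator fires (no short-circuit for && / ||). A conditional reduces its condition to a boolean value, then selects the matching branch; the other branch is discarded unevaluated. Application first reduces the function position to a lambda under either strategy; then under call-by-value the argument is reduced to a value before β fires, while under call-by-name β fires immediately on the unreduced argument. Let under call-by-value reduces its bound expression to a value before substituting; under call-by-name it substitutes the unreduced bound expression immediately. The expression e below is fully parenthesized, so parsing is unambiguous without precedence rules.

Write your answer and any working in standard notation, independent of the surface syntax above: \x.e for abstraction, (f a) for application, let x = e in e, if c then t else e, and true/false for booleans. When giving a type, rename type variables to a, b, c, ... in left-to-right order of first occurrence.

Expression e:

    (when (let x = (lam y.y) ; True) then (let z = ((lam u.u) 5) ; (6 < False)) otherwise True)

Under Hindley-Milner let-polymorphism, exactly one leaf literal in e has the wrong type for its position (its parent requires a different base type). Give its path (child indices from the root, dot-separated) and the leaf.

Answer: 1.1.1 : false

Derivation:
y : a
\y._ : a -> a
let x : forall. a -> a
  unify Bool ~ Bool
u : b
\u._ : b -> b
  unify b -> b ~ Int -> c
  unify b ~ Int
  unify Int ~ c
_ _ : Int
let z : Int
  unify Int ~ Int
  unify Bool ~ Int
  FAIL: mismatch Bool ~ Int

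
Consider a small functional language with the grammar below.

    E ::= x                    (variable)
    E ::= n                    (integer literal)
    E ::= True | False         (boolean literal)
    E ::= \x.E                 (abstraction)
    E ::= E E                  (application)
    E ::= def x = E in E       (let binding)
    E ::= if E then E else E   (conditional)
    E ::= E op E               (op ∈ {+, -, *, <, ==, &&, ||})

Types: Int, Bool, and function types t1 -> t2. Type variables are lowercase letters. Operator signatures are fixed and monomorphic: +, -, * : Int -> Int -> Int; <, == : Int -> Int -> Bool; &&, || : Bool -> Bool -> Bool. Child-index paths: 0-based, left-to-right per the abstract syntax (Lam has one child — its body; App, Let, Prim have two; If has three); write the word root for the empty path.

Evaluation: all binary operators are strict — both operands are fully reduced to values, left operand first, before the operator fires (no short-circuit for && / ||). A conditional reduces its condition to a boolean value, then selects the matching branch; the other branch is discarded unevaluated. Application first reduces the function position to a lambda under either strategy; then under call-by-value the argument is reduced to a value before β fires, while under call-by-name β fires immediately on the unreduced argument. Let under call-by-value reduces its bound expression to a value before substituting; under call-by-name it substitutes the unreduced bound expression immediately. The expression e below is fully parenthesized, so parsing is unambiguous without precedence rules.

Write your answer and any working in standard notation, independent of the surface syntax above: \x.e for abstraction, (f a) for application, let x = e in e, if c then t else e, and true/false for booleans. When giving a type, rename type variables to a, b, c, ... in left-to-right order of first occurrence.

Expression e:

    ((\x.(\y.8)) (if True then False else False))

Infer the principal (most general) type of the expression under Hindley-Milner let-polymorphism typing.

Answer: a -> Int

Derivation:
\y._ : b -> Int
\x._ : a -> b -> Int
  unify Bool ~ Bool
  unify Bool ~ Bool
  unify a -> b -> Int ~ Bool -> c
  unify a ~ Bool
  unify b -> Int ~ c
_ _ : b -> Int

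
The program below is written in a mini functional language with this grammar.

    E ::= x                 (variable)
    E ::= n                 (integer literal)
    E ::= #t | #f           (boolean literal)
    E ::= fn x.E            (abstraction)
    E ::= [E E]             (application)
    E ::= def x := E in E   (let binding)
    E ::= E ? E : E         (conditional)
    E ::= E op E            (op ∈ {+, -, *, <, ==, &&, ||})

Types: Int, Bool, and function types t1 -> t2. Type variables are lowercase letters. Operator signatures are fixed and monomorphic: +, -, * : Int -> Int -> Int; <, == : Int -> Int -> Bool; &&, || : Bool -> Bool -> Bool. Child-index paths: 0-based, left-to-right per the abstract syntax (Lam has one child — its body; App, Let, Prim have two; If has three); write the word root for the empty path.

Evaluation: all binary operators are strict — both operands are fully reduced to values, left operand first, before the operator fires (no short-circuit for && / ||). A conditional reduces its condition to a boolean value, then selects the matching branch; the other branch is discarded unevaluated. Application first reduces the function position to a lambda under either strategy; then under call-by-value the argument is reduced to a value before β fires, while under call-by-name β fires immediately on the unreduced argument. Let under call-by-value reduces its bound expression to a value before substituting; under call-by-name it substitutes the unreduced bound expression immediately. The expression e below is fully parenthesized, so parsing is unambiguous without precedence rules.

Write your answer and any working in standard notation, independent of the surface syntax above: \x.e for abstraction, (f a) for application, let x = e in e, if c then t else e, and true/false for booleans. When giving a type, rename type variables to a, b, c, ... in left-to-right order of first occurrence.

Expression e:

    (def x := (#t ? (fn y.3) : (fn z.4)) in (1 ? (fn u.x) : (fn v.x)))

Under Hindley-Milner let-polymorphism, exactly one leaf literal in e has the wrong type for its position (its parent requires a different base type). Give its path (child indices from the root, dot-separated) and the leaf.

Working:
  unify Bool ~ Bool
\y._ : a -> Int
\z._ : b -> Int
  unify a -> Int ~ b -> Int
  unify a ~ b
  unify Int ~ Int
let x : forall. b -> Int
  unify Int ~ Bool
  FAIL: mismatch Int ~ Bool

Answer: 1.0 : 1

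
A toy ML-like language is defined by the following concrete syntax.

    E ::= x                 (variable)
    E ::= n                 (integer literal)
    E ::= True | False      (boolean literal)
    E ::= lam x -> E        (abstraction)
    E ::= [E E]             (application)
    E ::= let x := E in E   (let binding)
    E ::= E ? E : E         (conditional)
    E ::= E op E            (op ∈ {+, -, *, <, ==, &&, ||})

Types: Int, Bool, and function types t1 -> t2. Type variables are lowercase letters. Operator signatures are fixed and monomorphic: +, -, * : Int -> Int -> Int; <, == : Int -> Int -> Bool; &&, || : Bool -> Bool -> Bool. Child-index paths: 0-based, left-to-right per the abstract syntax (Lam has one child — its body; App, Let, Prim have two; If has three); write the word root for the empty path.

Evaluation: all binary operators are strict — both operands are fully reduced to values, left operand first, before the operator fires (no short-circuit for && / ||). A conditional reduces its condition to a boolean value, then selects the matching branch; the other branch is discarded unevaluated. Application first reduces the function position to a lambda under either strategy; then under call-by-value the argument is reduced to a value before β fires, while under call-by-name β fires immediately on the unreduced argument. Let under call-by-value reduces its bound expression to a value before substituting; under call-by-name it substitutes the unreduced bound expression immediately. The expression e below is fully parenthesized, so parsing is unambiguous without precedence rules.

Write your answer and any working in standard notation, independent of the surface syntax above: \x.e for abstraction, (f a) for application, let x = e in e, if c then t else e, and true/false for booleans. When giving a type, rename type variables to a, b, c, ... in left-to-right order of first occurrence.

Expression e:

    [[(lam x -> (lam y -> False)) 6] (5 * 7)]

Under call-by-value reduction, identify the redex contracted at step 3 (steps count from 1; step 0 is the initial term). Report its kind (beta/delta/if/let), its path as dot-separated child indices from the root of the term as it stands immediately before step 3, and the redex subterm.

Derivation:
step 0: (((\x.(\y.false)) 6) (5 * 7))
step 1: [beta@0] ((\y.false) (5 * 7))
step 2: [delta@1] ((\y.false) 35)
step 3: [beta@root] false

Answer: beta at root : ((\y.false) 35)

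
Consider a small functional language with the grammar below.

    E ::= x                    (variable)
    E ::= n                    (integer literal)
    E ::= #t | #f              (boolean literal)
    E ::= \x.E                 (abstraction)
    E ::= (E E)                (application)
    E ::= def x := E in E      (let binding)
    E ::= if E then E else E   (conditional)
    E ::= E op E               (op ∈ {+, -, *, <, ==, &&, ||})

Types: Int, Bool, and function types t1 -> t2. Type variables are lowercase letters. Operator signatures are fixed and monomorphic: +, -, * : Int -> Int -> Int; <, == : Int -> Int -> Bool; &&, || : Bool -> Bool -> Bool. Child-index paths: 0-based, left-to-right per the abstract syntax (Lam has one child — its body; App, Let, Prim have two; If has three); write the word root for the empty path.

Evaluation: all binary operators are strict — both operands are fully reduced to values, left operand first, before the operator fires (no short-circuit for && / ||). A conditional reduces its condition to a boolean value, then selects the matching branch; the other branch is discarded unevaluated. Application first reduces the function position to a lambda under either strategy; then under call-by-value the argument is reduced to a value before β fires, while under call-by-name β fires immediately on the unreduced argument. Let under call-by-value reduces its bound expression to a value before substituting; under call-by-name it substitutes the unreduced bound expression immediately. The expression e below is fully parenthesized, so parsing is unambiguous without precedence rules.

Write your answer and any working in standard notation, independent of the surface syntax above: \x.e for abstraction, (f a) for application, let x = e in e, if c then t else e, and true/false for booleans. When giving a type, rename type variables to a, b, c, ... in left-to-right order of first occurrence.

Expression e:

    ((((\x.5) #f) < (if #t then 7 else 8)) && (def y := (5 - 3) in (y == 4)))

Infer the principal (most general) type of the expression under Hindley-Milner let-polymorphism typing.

Answer: Bool

Working:
\x._ : a -> Int
  unify a -> Int ~ Bool -> b
  unify a ~ Bool
  unify Int ~ b
_ _ : Int
  unify Int ~ Int
  unify Bool ~ Bool
  unify Int ~ Int
  unify Int ~ Int
  unify Bool ~ Bool
  unify Int ~ Int
  unify Int ~ Int
let y : Int
y : Int
  unify Int ~ Int
  unify Int ~ Int
  unify Bool ~ Bool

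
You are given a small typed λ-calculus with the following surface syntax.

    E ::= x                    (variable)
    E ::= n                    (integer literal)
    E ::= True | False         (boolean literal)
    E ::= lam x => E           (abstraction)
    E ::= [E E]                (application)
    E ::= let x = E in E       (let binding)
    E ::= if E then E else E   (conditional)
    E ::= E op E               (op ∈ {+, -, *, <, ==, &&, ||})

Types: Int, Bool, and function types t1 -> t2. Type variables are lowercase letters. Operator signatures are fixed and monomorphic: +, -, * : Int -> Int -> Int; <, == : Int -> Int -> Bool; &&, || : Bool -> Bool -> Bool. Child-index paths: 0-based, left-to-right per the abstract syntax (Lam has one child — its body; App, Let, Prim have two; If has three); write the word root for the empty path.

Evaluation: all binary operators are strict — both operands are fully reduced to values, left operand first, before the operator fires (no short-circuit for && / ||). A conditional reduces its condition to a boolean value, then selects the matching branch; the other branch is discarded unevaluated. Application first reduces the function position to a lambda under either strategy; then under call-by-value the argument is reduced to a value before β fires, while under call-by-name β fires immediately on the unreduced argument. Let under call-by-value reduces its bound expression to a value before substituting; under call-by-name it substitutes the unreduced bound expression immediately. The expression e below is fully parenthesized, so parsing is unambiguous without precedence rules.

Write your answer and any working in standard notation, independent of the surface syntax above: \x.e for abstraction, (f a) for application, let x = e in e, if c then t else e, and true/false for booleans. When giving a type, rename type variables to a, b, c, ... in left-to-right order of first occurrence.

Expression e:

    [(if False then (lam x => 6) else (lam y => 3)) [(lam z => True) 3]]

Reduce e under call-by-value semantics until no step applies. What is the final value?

Derivation:
step 0: ((if false then (\x.6) else (\y.3)) ((\z.true) 3))
step 1: [if@0] ((\y.3) ((\z.true) 3))
step 2: [beta@1] ((\y.3) true)
step 3: [beta@root] 3

Answer: 3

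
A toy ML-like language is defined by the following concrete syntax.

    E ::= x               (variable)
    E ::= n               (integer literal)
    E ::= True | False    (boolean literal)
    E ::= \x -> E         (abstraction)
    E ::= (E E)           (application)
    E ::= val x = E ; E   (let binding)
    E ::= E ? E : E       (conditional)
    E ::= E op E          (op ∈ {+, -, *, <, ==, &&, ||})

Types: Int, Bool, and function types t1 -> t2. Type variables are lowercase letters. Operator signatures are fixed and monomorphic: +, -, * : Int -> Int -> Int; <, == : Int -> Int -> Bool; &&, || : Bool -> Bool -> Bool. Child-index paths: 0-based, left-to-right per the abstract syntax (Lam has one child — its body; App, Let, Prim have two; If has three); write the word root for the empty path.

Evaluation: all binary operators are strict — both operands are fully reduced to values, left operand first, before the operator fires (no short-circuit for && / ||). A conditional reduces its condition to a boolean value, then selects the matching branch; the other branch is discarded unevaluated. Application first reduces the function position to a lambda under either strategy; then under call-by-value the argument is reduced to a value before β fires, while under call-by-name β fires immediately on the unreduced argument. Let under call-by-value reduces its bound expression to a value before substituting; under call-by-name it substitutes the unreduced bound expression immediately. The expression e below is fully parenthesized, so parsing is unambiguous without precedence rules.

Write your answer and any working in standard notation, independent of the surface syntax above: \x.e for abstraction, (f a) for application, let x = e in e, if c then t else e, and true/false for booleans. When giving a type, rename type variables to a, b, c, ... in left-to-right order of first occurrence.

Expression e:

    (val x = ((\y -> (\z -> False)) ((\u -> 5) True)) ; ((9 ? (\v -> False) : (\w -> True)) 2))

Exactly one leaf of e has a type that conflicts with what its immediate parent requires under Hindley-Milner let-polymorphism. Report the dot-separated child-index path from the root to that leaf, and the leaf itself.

Working:
\z._ : b -> Bool
\y._ : a -> b -> Bool
\u._ : c -> Int
  unify c -> Int ~ Bool -> d
  unify c ~ Bool
  unify Int ~ d
_ _ : Int
  unify a -> b -> Bool ~ Int -> e
  unify a ~ Int
  unify b -> Bool ~ e
_ _ : b -> Bool
let x : forall. b -> Bool
  unify Int ~ Bool
  FAIL: mismatch Int ~ Bool

Answer: 1.0.0 : 9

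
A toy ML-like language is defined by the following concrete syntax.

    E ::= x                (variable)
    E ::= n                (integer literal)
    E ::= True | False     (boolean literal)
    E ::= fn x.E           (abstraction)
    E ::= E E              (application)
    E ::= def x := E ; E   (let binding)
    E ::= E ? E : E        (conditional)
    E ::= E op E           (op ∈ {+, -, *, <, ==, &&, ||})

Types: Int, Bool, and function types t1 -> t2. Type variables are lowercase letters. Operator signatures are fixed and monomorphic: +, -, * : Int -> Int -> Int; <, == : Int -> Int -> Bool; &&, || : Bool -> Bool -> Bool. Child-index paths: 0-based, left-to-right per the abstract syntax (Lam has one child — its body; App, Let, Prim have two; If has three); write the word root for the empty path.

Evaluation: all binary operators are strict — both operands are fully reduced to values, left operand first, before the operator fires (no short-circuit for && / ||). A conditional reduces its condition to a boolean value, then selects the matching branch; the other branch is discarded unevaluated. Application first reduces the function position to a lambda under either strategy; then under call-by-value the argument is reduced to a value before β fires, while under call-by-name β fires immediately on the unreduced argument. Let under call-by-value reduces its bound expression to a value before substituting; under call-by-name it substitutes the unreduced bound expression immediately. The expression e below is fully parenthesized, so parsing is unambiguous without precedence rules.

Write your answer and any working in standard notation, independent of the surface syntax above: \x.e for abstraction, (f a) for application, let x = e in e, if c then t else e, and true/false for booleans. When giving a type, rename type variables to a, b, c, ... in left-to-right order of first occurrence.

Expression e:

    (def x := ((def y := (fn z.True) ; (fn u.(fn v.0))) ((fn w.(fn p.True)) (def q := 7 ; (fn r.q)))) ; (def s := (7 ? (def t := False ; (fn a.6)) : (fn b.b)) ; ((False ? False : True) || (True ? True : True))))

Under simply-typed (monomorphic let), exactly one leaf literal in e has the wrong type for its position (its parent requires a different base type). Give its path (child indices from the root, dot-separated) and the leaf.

Derivation:
\z._ : a -> Bool
let y : a -> Bool
\v._ : c -> Int
\u._ : b -> c -> Int
\p._ : e -> Bool
\w._ : d -> e -> Bool
let q : Int
q : Int
\r._ : f -> Int
  unify d -> e -> Bool ~ (f -> Int) -> g
  unify d ~ f -> Int
  unify e -> Bool ~ g
_ _ : e -> Bool
  unify b -> c -> Int ~ (e -> Bool) -> h
  unify b ~ e -> Bool
  unify c -> Int ~ h
_ _ : c -> Int
let x : c -> Int
  unify Int ~ Bool
  FAIL: mismatch Int ~ Bool

Answer: 1.0.0 : 7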